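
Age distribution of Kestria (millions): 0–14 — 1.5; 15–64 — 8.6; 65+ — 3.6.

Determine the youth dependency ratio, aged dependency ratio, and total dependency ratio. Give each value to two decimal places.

Youth dependency ratio = 1.5 / 8.6 × 100 = 17.44
Old-age dependency ratio = 3.6 / 8.6 × 100 = 41.86
Total dependency ratio = (1.5 + 3.6) / 8.6 × 100 = 5.1 / 8.6 × 100 = 59.30

Youth dependency ratio: 17.44
Old-age dependency ratio: 41.86
Total dependency ratio: 59.30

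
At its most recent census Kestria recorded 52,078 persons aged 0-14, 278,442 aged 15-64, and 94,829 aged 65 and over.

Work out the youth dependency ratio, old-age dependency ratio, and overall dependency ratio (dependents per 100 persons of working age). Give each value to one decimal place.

Youth dependency ratio = 52,078 / 278,442 × 100 = 18.7
Old-age dependency ratio = 94,829 / 278,442 × 100 = 34.1
Total dependency ratio = (52,078 + 94,829) / 278,442 × 100 = 146,907 / 278,442 × 100 = 52.8

Youth dependency ratio: 18.7
Old-age dependency ratio: 34.1
Total dependency ratio: 52.8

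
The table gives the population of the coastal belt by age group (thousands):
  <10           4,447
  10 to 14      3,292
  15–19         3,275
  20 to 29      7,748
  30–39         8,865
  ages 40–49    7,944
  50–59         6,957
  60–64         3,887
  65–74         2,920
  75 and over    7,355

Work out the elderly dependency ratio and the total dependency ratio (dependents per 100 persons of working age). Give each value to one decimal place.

0–14: 4,447 + 3,292 = 7,739
15–64: 3,275 + 7,748 + 8,865 + 7,944 + 6,957 + 3,887 = 38,676
65+: 2,920 + 7,355 = 10,275
Old-age dependency ratio = 10,275 / 38,676 × 100 = 26.6
Total dependency ratio = (7,739 + 10,275) / 38,676 × 100 = 18,014 / 38,676 × 100 = 46.6

Old-age dependency ratio: 26.6
Total dependency ratio: 46.6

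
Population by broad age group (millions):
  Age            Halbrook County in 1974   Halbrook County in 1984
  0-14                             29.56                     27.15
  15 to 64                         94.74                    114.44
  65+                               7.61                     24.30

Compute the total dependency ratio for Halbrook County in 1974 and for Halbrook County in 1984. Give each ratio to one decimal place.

Halbrook County in 1974: (29.56 + 7.61) / 94.74 × 100 = 37.17 / 94.74 × 100 = 39.2
Halbrook County in 1984: (27.15 + 24.30) / 114.44 × 100 = 51.45 / 114.44 × 100 = 45.0

Halbrook County in 1974: 39.2
Halbrook County in 1984: 45.0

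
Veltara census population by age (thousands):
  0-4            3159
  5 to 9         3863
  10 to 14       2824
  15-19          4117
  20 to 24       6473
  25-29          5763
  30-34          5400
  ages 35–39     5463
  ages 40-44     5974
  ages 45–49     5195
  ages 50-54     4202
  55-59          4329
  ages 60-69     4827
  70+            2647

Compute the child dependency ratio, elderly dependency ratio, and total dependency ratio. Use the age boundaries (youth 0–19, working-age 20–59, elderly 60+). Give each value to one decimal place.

0–19: 3159 + 3863 + 2824 + 4117 = 13963
20–59: 6473 + 5763 + 5400 + 5463 + 5974 + 5195 + 4202 + 4329 = 42799
60+: 4827 + 2647 = 7474
Youth dependency ratio = 13963 / 42799 × 100 = 32.6
Old-age dependency ratio = 7474 / 42799 × 100 = 17.5
Total dependency ratio = (13963 + 7474) / 42799 × 100 = 21437 / 42799 × 100 = 50.1

Youth dependency ratio: 32.6
Old-age dependency ratio: 17.5
Total dependency ratio: 50.1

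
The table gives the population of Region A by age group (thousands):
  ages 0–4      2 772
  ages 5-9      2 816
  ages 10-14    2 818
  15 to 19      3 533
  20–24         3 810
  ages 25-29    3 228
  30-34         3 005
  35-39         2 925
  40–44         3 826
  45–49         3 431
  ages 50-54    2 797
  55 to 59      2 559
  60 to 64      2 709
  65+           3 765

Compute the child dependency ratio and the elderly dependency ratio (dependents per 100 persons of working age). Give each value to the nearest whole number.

Youth dependency ratio: 26
Old-age dependency ratio: 12

0–14: 2 772 + 2 816 + 2 818 = 8 406
15–64: 3 533 + 3 810 + 3 228 + 3 005 + 2 925 + 3 826 + 3 431 + 2 797 + 2 559 + 2 709 = 31 823
65+: 3 765
Youth dependency ratio = 8 406 / 31 823 × 100 = 26
Old-age dependency ratio = 3 765 / 31 823 × 100 = 12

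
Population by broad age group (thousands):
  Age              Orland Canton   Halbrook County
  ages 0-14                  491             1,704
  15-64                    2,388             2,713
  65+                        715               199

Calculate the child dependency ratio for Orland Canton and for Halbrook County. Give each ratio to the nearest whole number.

Orland Canton: 491 / 2,388 × 100 = 21
Halbrook County: 1,704 / 2,713 × 100 = 63

Orland Canton: 21
Halbrook County: 63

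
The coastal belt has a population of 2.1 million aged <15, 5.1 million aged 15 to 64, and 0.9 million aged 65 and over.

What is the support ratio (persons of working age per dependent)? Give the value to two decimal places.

Support ratio: 1.70

Support ratio = 5.1 / (2.1 + 0.9) = 5.1 / 3.0 = 1.70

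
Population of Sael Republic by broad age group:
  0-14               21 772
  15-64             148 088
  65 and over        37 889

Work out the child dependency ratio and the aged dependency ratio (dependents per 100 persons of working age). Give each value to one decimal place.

Youth dependency ratio: 14.7
Old-age dependency ratio: 25.6

Youth dependency ratio = 21 772 / 148 088 × 100 = 14.7
Old-age dependency ratio = 37 889 / 148 088 × 100 = 25.6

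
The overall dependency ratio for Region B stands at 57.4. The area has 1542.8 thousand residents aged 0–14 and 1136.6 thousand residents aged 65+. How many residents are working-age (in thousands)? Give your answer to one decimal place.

Working-age: 4667.9

Total dependency ratio = (youth + elderly) / working-age × 100
57.4 = (1542.8 + 1136.6) / W × 100
⇒ 4667.9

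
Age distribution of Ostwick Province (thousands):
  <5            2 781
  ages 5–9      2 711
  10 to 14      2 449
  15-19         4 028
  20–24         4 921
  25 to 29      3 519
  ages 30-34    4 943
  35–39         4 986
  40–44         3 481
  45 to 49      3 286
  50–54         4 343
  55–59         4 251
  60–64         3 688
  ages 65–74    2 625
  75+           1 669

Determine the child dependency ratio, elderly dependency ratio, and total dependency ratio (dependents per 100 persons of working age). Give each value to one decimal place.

Youth dependency ratio: 19.2
Old-age dependency ratio: 10.4
Total dependency ratio: 29.5

0–14: 2 781 + 2 711 + 2 449 = 7 941
15–64: 4 028 + 4 921 + 3 519 + 4 943 + 4 986 + 3 481 + 3 286 + 4 343 + 4 251 + 3 688 = 41 446
65+: 2 625 + 1 669 = 4 294
Youth dependency ratio = 7 941 / 41 446 × 100 = 19.2
Old-age dependency ratio = 4 294 / 41 446 × 100 = 10.4
Total dependency ratio = (7 941 + 4 294) / 41 446 × 100 = 12 235 / 41 446 × 100 = 29.5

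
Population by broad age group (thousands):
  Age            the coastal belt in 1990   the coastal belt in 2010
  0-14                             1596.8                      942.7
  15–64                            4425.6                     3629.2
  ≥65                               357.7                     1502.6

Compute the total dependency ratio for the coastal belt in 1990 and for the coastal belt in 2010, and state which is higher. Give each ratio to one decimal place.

the coastal belt in 1990: (1596.8 + 357.7) / 4425.6 × 100 = 1954.5 / 4425.6 × 100 = 44.2
the coastal belt in 2010: (942.7 + 1502.6) / 3629.2 × 100 = 2445.3 / 3629.2 × 100 = 67.4

the coastal belt in 1990: 44.2
the coastal belt in 2010: 67.4
Higher: the coastal belt in 2010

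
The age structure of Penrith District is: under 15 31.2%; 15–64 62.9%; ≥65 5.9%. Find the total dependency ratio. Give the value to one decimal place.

Total dependency ratio: 59.0

Total dependency ratio = (31.2 + 5.9) / 62.9 × 100 = 37.1 / 62.9 × 100 = 59.0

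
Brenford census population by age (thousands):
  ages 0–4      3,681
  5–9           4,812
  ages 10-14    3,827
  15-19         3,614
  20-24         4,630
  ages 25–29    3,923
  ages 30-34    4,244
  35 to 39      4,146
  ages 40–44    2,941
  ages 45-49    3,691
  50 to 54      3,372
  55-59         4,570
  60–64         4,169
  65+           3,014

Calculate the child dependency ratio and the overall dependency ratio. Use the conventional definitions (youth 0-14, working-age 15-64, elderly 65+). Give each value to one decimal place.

0–14: 3,681 + 4,812 + 3,827 = 12,320
15–64: 3,614 + 4,630 + 3,923 + 4,244 + 4,146 + 2,941 + 3,691 + 3,372 + 4,570 + 4,169 = 39,300
65+: 3,014
Youth dependency ratio = 12,320 / 39,300 × 100 = 31.3
Total dependency ratio = (12,320 + 3,014) / 39,300 × 100 = 15,334 / 39,300 × 100 = 39.0

Youth dependency ratio: 31.3
Total dependency ratio: 39.0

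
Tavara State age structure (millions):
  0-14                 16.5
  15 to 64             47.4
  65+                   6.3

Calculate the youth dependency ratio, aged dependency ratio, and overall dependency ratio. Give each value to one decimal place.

Youth dependency ratio = 16.5 / 47.4 × 100 = 34.8
Old-age dependency ratio = 6.3 / 47.4 × 100 = 13.3
Total dependency ratio = (16.5 + 6.3) / 47.4 × 100 = 22.8 / 47.4 × 100 = 48.1

Youth dependency ratio: 34.8
Old-age dependency ratio: 13.3
Total dependency ratio: 48.1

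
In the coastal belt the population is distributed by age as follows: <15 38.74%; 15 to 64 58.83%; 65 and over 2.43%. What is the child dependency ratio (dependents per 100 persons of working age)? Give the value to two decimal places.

Youth dependency ratio = 38.74 / 58.83 × 100 = 65.85

Youth dependency ratio: 65.85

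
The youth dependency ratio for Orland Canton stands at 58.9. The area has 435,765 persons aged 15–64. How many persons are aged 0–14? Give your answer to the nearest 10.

Aged 0–14: 256,670

Youth dependency ratio = youth / working-age × 100
58.9 = Y / 435,765 × 100
⇒ 256,670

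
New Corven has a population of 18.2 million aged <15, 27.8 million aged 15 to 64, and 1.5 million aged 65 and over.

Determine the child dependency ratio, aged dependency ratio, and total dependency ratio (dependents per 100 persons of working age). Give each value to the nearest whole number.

Youth dependency ratio: 65
Old-age dependency ratio: 5
Total dependency ratio: 71

Youth dependency ratio = 18.2 / 27.8 × 100 = 65
Old-age dependency ratio = 1.5 / 27.8 × 100 = 5
Total dependency ratio = (18.2 + 1.5) / 27.8 × 100 = 19.7 / 27.8 × 100 = 71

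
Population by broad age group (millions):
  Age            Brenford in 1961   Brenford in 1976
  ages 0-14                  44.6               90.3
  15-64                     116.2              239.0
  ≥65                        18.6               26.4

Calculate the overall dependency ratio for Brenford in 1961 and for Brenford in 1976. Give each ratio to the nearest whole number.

Brenford in 1961: 54
Brenford in 1976: 49

Brenford in 1961: (44.6 + 18.6) / 116.2 × 100 = 63.2 / 116.2 × 100 = 54
Brenford in 1976: (90.3 + 26.4) / 239.0 × 100 = 116.7 / 239.0 × 100 = 49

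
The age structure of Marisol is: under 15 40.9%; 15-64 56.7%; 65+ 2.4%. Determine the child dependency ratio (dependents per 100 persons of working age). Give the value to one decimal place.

Youth dependency ratio = 40.9 / 56.7 × 100 = 72.1

Youth dependency ratio: 72.1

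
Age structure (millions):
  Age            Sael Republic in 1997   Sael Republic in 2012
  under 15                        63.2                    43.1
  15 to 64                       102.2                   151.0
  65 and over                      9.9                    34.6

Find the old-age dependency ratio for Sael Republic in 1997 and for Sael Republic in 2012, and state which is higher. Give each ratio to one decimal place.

Sael Republic in 1997: 9.7
Sael Republic in 2012: 22.9
Higher: Sael Republic in 2012

Sael Republic in 1997: 9.9 / 102.2 × 100 = 9.7
Sael Republic in 2012: 34.6 / 151.0 × 100 = 22.9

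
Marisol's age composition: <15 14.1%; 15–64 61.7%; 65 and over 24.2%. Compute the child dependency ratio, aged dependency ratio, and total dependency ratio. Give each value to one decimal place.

Youth dependency ratio = 14.1 / 61.7 × 100 = 22.9
Old-age dependency ratio = 24.2 / 61.7 × 100 = 39.2
Total dependency ratio = (14.1 + 24.2) / 61.7 × 100 = 38.3 / 61.7 × 100 = 62.1

Youth dependency ratio: 22.9
Old-age dependency ratio: 39.2
Total dependency ratio: 62.1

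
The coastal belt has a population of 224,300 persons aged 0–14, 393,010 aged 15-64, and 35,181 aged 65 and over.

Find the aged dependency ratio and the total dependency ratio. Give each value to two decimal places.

Old-age dependency ratio = 35,181 / 393,010 × 100 = 8.95
Total dependency ratio = (224,300 + 35,181) / 393,010 × 100 = 259,481 / 393,010 × 100 = 66.02

Old-age dependency ratio: 8.95
Total dependency ratio: 66.02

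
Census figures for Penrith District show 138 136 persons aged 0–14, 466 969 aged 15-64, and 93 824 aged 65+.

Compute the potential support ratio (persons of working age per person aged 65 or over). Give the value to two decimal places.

Potential support ratio = 466 969 / 93 824 = 4.98

Potential support ratio: 4.98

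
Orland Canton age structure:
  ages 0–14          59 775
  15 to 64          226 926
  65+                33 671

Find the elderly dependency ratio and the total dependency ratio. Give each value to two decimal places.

Old-age dependency ratio = 33 671 / 226 926 × 100 = 14.84
Total dependency ratio = (59 775 + 33 671) / 226 926 × 100 = 93 446 / 226 926 × 100 = 41.18

Old-age dependency ratio: 14.84
Total dependency ratio: 41.18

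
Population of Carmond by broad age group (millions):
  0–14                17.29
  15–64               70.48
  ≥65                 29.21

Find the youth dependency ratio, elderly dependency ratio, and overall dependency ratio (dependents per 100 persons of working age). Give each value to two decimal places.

Youth dependency ratio = 17.29 / 70.48 × 100 = 24.53
Old-age dependency ratio = 29.21 / 70.48 × 100 = 41.44
Total dependency ratio = (17.29 + 29.21) / 70.48 × 100 = 46.50 / 70.48 × 100 = 65.98

Youth dependency ratio: 24.53
Old-age dependency ratio: 41.44
Total dependency ratio: 65.98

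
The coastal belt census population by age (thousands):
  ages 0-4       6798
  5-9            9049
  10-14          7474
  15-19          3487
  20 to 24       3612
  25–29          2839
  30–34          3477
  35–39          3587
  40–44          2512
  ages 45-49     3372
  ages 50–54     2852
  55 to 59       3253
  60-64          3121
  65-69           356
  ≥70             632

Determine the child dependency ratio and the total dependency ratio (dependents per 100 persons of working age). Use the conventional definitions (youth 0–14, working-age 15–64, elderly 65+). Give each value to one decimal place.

Youth dependency ratio: 72.6
Total dependency ratio: 75.7

0–14: 6798 + 9049 + 7474 = 23321
15–64: 3487 + 3612 + 2839 + 3477 + 3587 + 2512 + 3372 + 2852 + 3253 + 3121 = 32112
65+: 356 + 632 = 988
Youth dependency ratio = 23321 / 32112 × 100 = 72.6
Total dependency ratio = (23321 + 988) / 32112 × 100 = 24309 / 32112 × 100 = 75.7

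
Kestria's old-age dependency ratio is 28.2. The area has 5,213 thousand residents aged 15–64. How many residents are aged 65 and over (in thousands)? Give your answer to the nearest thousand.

Aged 65 and over: 1,470

Old-age dependency ratio = elderly / working-age × 100
28.2 = E / 5,213 × 100
⇒ 1,470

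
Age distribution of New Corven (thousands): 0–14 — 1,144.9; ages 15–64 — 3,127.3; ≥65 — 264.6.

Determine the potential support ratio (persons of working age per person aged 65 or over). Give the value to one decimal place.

Potential support ratio: 11.8

Potential support ratio = 3,127.3 / 264.6 = 11.8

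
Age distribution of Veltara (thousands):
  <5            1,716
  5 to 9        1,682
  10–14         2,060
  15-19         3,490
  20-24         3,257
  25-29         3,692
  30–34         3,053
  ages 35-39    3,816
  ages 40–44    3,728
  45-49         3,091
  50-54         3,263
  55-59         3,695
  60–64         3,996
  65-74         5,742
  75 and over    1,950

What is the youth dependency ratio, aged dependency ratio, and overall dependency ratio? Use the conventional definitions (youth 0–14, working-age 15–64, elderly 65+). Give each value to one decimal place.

0–14: 1,716 + 1,682 + 2,060 = 5,458
15–64: 3,490 + 3,257 + 3,692 + 3,053 + 3,816 + 3,728 + 3,091 + 3,263 + 3,695 + 3,996 = 35,081
65+: 5,742 + 1,950 = 7,692
Youth dependency ratio = 5,458 / 35,081 × 100 = 15.6
Old-age dependency ratio = 7,692 / 35,081 × 100 = 21.9
Total dependency ratio = (5,458 + 7,692) / 35,081 × 100 = 13,150 / 35,081 × 100 = 37.5

Youth dependency ratio: 15.6
Old-age dependency ratio: 21.9
Total dependency ratio: 37.5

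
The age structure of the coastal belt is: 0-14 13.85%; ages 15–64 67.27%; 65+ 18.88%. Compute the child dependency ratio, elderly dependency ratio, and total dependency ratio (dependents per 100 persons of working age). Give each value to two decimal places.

Youth dependency ratio = 13.85 / 67.27 × 100 = 20.59
Old-age dependency ratio = 18.88 / 67.27 × 100 = 28.07
Total dependency ratio = (13.85 + 18.88) / 67.27 × 100 = 32.73 / 67.27 × 100 = 48.65

Youth dependency ratio: 20.59
Old-age dependency ratio: 28.07
Total dependency ratio: 48.65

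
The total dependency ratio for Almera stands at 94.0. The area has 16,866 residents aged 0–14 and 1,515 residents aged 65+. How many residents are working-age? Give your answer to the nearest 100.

Total dependency ratio = (youth + elderly) / working-age × 100
94.0 = (16,866 + 1,515) / W × 100
⇒ 19,600

Working-age: 19,600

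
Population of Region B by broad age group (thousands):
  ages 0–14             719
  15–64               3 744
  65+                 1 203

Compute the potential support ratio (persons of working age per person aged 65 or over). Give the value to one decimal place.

Potential support ratio = 3 744 / 1 203 = 3.1

Potential support ratio: 3.1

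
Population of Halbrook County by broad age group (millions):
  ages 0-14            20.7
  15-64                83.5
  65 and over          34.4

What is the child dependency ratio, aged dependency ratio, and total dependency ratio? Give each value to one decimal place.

Youth dependency ratio: 24.8
Old-age dependency ratio: 41.2
Total dependency ratio: 66.0

Youth dependency ratio = 20.7 / 83.5 × 100 = 24.8
Old-age dependency ratio = 34.4 / 83.5 × 100 = 41.2
Total dependency ratio = (20.7 + 34.4) / 83.5 × 100 = 55.1 / 83.5 × 100 = 66.0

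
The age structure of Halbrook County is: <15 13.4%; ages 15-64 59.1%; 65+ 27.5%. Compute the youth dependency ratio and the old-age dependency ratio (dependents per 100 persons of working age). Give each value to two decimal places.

Youth dependency ratio: 22.67
Old-age dependency ratio: 46.53

Youth dependency ratio = 13.4 / 59.1 × 100 = 22.67
Old-age dependency ratio = 27.5 / 59.1 × 100 = 46.53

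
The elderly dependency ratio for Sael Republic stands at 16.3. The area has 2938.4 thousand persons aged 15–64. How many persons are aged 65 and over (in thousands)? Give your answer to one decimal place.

Aged 65 and over: 479.0

Old-age dependency ratio = elderly / working-age × 100
16.3 = E / 2938.4 × 100
⇒ 479.0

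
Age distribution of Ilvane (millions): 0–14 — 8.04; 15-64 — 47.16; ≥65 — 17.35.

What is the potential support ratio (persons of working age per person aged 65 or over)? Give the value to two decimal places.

Potential support ratio = 47.16 / 17.35 = 2.72

Potential support ratio: 2.72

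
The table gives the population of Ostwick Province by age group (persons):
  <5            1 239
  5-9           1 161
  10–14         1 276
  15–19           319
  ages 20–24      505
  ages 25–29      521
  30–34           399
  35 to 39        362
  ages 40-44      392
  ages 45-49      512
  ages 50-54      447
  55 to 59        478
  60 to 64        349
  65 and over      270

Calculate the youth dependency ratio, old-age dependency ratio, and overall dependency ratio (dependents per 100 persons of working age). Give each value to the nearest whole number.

0–14: 1 239 + 1 161 + 1 276 = 3 676
15–64: 319 + 505 + 521 + 399 + 362 + 392 + 512 + 447 + 478 + 349 = 4 284
65+: 270
Youth dependency ratio = 3 676 / 4 284 × 100 = 86
Old-age dependency ratio = 270 / 4 284 × 100 = 6
Total dependency ratio = (3 676 + 270) / 4 284 × 100 = 3 946 / 4 284 × 100 = 92

Youth dependency ratio: 86
Old-age dependency ratio: 6
Total dependency ratio: 92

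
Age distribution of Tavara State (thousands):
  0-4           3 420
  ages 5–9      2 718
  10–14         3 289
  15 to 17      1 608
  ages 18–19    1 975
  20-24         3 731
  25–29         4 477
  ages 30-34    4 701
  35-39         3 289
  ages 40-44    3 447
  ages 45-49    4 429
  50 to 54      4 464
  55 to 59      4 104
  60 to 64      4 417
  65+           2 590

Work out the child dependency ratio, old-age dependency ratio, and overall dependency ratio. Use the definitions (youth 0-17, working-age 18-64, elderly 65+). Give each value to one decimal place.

Youth dependency ratio: 28.3
Old-age dependency ratio: 6.6
Total dependency ratio: 34.9

0–17: 3 420 + 2 718 + 3 289 + 1 608 = 11 035
18–64: 1 975 + 3 731 + 4 477 + 4 701 + 3 289 + 3 447 + 4 429 + 4 464 + 4 104 + 4 417 = 39 034
65+: 2 590
Youth dependency ratio = 11 035 / 39 034 × 100 = 28.3
Old-age dependency ratio = 2 590 / 39 034 × 100 = 6.6
Total dependency ratio = (11 035 + 2 590) / 39 034 × 100 = 13 625 / 39 034 × 100 = 34.9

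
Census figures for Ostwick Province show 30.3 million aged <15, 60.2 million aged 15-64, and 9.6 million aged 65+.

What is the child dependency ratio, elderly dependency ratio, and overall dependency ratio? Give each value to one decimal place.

Youth dependency ratio: 50.3
Old-age dependency ratio: 15.9
Total dependency ratio: 66.3

Youth dependency ratio = 30.3 / 60.2 × 100 = 50.3
Old-age dependency ratio = 9.6 / 60.2 × 100 = 15.9
Total dependency ratio = (30.3 + 9.6) / 60.2 × 100 = 39.9 / 60.2 × 100 = 66.3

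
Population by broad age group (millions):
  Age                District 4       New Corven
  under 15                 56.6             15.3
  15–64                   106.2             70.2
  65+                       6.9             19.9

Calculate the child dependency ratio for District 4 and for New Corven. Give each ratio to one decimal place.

District 4: 53.3
New Corven: 21.8

District 4: 56.6 / 106.2 × 100 = 53.3
New Corven: 15.3 / 70.2 × 100 = 21.8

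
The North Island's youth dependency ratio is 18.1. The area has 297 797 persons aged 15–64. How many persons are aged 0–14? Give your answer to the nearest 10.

Aged 0–14: 53 900

Youth dependency ratio = youth / working-age × 100
18.1 = Y / 297 797 × 100
⇒ 53 900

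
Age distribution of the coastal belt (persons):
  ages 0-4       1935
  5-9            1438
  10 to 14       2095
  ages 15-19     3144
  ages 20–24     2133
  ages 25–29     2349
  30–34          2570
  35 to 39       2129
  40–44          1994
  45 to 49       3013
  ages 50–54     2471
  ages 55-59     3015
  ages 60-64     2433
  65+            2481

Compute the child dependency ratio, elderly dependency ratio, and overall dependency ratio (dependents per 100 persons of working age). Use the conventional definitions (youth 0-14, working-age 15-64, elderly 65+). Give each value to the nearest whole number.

Youth dependency ratio: 22
Old-age dependency ratio: 10
Total dependency ratio: 31

0–14: 1935 + 1438 + 2095 = 5468
15–64: 3144 + 2133 + 2349 + 2570 + 2129 + 1994 + 3013 + 2471 + 3015 + 2433 = 25251
65+: 2481
Youth dependency ratio = 5468 / 25251 × 100 = 22
Old-age dependency ratio = 2481 / 25251 × 100 = 10
Total dependency ratio = (5468 + 2481) / 25251 × 100 = 7949 / 25251 × 100 = 31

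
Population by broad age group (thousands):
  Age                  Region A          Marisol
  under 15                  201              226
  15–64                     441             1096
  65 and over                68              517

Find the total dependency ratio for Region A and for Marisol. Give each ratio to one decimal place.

Region A: 61.0
Marisol: 67.8

Region A: (201 + 68) / 441 × 100 = 269 / 441 × 100 = 61.0
Marisol: (226 + 517) / 1096 × 100 = 743 / 1096 × 100 = 67.8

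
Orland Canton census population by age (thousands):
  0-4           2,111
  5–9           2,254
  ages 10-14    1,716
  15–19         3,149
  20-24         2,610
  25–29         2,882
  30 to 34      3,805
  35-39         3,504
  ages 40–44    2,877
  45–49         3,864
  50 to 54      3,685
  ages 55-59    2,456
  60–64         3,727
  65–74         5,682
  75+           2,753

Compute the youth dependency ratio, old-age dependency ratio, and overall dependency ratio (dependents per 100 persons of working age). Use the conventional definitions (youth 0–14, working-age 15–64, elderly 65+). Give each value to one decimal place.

0–14: 2,111 + 2,254 + 1,716 = 6,081
15–64: 3,149 + 2,610 + 2,882 + 3,805 + 3,504 + 2,877 + 3,864 + 3,685 + 2,456 + 3,727 = 32,559
65+: 5,682 + 2,753 = 8,435
Youth dependency ratio = 6,081 / 32,559 × 100 = 18.7
Old-age dependency ratio = 8,435 / 32,559 × 100 = 25.9
Total dependency ratio = (6,081 + 8,435) / 32,559 × 100 = 14,516 / 32,559 × 100 = 44.6

Youth dependency ratio: 18.7
Old-age dependency ratio: 25.9
Total dependency ratio: 44.6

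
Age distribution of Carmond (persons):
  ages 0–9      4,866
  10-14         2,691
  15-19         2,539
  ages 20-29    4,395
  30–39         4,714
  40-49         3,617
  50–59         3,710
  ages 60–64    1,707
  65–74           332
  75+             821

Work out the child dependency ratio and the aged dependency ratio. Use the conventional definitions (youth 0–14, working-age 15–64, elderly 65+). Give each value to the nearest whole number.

0–14: 4,866 + 2,691 = 7,557
15–64: 2,539 + 4,395 + 4,714 + 3,617 + 3,710 + 1,707 = 20,682
65+: 332 + 821 = 1,153
Youth dependency ratio = 7,557 / 20,682 × 100 = 37
Old-age dependency ratio = 1,153 / 20,682 × 100 = 6

Youth dependency ratio: 37
Old-age dependency ratio: 6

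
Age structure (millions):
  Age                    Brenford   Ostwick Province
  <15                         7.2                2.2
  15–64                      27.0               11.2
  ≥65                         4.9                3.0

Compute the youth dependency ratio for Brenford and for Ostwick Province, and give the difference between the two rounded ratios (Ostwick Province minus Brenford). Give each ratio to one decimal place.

Brenford: 26.7
Ostwick Province: 19.6
Difference: -7.1

Brenford: 7.2 / 27.0 × 100 = 26.7
Ostwick Province: 2.2 / 11.2 × 100 = 19.6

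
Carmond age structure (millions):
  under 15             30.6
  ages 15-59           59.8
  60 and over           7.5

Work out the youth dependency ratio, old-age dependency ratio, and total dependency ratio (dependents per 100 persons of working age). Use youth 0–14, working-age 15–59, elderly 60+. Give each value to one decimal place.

Youth dependency ratio: 51.2
Old-age dependency ratio: 12.5
Total dependency ratio: 63.7

Youth dependency ratio = 30.6 / 59.8 × 100 = 51.2
Old-age dependency ratio = 7.5 / 59.8 × 100 = 12.5
Total dependency ratio = (30.6 + 7.5) / 59.8 × 100 = 38.1 / 59.8 × 100 = 63.7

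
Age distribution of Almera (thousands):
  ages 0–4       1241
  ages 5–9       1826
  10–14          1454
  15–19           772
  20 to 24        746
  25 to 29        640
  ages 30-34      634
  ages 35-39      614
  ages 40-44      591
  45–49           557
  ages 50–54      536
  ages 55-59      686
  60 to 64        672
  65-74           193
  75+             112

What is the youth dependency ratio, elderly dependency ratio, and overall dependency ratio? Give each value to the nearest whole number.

Youth dependency ratio: 70
Old-age dependency ratio: 5
Total dependency ratio: 75

0–14: 1241 + 1826 + 1454 = 4521
15–64: 772 + 746 + 640 + 634 + 614 + 591 + 557 + 536 + 686 + 672 = 6448
65+: 193 + 112 = 305
Youth dependency ratio = 4521 / 6448 × 100 = 70
Old-age dependency ratio = 305 / 6448 × 100 = 5
Total dependency ratio = (4521 + 305) / 6448 × 100 = 4826 / 6448 × 100 = 75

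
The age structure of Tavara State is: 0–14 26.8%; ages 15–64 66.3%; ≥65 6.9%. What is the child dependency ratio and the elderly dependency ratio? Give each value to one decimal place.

Youth dependency ratio = 26.8 / 66.3 × 100 = 40.4
Old-age dependency ratio = 6.9 / 66.3 × 100 = 10.4

Youth dependency ratio: 40.4
Old-age dependency ratio: 10.4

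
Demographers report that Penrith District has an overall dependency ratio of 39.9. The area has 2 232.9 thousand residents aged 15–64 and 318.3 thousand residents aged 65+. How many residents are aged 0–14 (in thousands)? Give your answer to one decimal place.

Aged 0–14: 572.6

Total dependency ratio = (youth + elderly) / working-age × 100
39.9 = (Y + 318.3) / 2 232.9 × 100
⇒ 572.6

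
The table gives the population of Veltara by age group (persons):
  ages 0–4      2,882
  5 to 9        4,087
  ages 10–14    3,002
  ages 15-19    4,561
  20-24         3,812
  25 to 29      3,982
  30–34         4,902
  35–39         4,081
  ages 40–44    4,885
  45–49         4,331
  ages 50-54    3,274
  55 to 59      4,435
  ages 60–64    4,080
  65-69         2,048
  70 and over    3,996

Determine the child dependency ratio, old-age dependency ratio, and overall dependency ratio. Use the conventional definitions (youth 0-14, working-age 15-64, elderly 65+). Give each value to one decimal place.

0–14: 2,882 + 4,087 + 3,002 = 9,971
15–64: 4,561 + 3,812 + 3,982 + 4,902 + 4,081 + 4,885 + 4,331 + 3,274 + 4,435 + 4,080 = 42,343
65+: 2,048 + 3,996 = 6,044
Youth dependency ratio = 9,971 / 42,343 × 100 = 23.5
Old-age dependency ratio = 6,044 / 42,343 × 100 = 14.3
Total dependency ratio = (9,971 + 6,044) / 42,343 × 100 = 16,015 / 42,343 × 100 = 37.8

Youth dependency ratio: 23.5
Old-age dependency ratio: 14.3
Total dependency ratio: 37.8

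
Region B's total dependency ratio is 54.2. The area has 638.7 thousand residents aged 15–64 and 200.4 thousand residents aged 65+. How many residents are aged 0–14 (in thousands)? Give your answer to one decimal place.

Total dependency ratio = (youth + elderly) / working-age × 100
54.2 = (Y + 200.4) / 638.7 × 100
⇒ 145.8

Aged 0–14: 145.8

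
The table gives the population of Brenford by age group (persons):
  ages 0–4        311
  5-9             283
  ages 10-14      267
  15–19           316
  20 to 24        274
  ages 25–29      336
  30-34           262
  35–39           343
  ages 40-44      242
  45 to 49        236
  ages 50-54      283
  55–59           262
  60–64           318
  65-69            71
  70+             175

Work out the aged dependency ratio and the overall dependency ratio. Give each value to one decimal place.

0–14: 311 + 283 + 267 = 861
15–64: 316 + 274 + 336 + 262 + 343 + 242 + 236 + 283 + 262 + 318 = 2 872
65+: 71 + 175 = 246
Old-age dependency ratio = 246 / 2 872 × 100 = 8.6
Total dependency ratio = (861 + 246) / 2 872 × 100 = 1 107 / 2 872 × 100 = 38.5

Old-age dependency ratio: 8.6
Total dependency ratio: 38.5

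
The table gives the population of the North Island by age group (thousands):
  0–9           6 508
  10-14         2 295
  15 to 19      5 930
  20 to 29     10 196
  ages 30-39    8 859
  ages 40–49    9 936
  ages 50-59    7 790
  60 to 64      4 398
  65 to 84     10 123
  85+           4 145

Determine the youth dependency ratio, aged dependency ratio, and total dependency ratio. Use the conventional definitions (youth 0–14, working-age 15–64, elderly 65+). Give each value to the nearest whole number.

Youth dependency ratio: 19
Old-age dependency ratio: 30
Total dependency ratio: 49

0–14: 6 508 + 2 295 = 8 803
15–64: 5 930 + 10 196 + 8 859 + 9 936 + 7 790 + 4 398 = 47 109
65+: 10 123 + 4 145 = 14 268
Youth dependency ratio = 8 803 / 47 109 × 100 = 19
Old-age dependency ratio = 14 268 / 47 109 × 100 = 30
Total dependency ratio = (8 803 + 14 268) / 47 109 × 100 = 23 071 / 47 109 × 100 = 49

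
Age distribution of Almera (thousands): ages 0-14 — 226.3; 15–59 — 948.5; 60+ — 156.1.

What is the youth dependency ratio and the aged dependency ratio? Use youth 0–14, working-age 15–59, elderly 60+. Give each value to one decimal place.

Youth dependency ratio: 23.9
Old-age dependency ratio: 16.5

Youth dependency ratio = 226.3 / 948.5 × 100 = 23.9
Old-age dependency ratio = 156.1 / 948.5 × 100 = 16.5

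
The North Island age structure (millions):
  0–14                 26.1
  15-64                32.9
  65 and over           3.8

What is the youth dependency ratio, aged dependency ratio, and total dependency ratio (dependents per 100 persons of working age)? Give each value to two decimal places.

Youth dependency ratio = 26.1 / 32.9 × 100 = 79.33
Old-age dependency ratio = 3.8 / 32.9 × 100 = 11.55
Total dependency ratio = (26.1 + 3.8) / 32.9 × 100 = 29.9 / 32.9 × 100 = 90.88

Youth dependency ratio: 79.33
Old-age dependency ratio: 11.55
Total dependency ratio: 90.88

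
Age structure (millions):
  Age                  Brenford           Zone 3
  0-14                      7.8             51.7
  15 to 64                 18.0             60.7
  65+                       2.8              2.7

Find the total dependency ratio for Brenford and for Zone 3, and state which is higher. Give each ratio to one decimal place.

Brenford: (7.8 + 2.8) / 18.0 × 100 = 10.6 / 18.0 × 100 = 58.9
Zone 3: (51.7 + 2.7) / 60.7 × 100 = 54.4 / 60.7 × 100 = 89.6

Brenford: 58.9
Zone 3: 89.6
Higher: Zone 3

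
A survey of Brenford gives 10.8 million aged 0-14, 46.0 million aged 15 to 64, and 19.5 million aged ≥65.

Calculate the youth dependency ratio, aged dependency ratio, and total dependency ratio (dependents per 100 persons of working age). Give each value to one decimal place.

Youth dependency ratio = 10.8 / 46.0 × 100 = 23.5
Old-age dependency ratio = 19.5 / 46.0 × 100 = 42.4
Total dependency ratio = (10.8 + 19.5) / 46.0 × 100 = 30.3 / 46.0 × 100 = 65.9

Youth dependency ratio: 23.5
Old-age dependency ratio: 42.4
Total dependency ratio: 65.9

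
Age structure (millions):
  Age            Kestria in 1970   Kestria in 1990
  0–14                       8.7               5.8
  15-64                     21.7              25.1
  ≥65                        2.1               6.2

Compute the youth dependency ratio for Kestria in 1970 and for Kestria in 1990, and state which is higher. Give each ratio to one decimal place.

Kestria in 1970: 8.7 / 21.7 × 100 = 40.1
Kestria in 1990: 5.8 / 25.1 × 100 = 23.1

Kestria in 1970: 40.1
Kestria in 1990: 23.1
Higher: Kestria in 1970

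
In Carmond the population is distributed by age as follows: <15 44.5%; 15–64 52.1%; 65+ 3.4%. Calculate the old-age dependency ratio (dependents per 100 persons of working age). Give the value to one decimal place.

Old-age dependency ratio: 6.5

Old-age dependency ratio = 3.4 / 52.1 × 100 = 6.5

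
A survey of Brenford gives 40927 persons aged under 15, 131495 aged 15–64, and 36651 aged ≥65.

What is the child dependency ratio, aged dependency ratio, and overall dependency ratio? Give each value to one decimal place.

Youth dependency ratio = 40927 / 131495 × 100 = 31.1
Old-age dependency ratio = 36651 / 131495 × 100 = 27.9
Total dependency ratio = (40927 + 36651) / 131495 × 100 = 77578 / 131495 × 100 = 59.0

Youth dependency ratio: 31.1
Old-age dependency ratio: 27.9
Total dependency ratio: 59.0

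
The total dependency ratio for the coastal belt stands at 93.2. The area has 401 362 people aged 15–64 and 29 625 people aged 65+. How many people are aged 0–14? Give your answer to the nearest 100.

Total dependency ratio = (youth + elderly) / working-age × 100
93.2 = (Y + 29 625) / 401 362 × 100
⇒ 344 400

Aged 0–14: 344 400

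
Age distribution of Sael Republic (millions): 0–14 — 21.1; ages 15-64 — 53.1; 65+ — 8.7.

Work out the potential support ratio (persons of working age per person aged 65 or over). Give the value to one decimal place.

Potential support ratio = 53.1 / 8.7 = 6.1

Potential support ratio: 6.1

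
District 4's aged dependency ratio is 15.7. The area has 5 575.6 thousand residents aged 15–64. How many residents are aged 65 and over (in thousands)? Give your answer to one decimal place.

Old-age dependency ratio = elderly / working-age × 100
15.7 = E / 5 575.6 × 100
⇒ 875.4

Aged 65 and over: 875.4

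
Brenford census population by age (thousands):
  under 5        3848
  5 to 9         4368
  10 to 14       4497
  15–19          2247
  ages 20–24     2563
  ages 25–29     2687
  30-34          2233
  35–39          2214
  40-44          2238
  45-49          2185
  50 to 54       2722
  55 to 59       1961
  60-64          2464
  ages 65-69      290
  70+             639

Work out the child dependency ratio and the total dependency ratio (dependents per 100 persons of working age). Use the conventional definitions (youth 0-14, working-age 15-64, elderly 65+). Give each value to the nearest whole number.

Youth dependency ratio: 54
Total dependency ratio: 58

0–14: 3848 + 4368 + 4497 = 12713
15–64: 2247 + 2563 + 2687 + 2233 + 2214 + 2238 + 2185 + 2722 + 1961 + 2464 = 23514
65+: 290 + 639 = 929
Youth dependency ratio = 12713 / 23514 × 100 = 54
Total dependency ratio = (12713 + 929) / 23514 × 100 = 13642 / 23514 × 100 = 58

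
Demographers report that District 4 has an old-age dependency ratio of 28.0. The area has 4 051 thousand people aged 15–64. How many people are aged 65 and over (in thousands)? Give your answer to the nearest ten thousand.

Aged 65 and over: 1 130

Old-age dependency ratio = elderly / working-age × 100
28.0 = E / 4 051 × 100
⇒ 1 130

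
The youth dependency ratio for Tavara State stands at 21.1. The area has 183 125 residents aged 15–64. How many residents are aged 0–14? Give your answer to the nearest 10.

Youth dependency ratio = youth / working-age × 100
21.1 = Y / 183 125 × 100
⇒ 38 640

Aged 0–14: 38 640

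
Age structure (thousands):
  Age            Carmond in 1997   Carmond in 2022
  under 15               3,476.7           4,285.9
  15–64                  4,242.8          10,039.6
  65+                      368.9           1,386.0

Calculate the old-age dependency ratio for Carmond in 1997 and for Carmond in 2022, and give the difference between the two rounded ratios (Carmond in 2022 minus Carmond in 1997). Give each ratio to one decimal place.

Carmond in 1997: 8.7
Carmond in 2022: 13.8
Difference: +5.1

Carmond in 1997: 368.9 / 4,242.8 × 100 = 8.7
Carmond in 2022: 1,386.0 / 10,039.6 × 100 = 13.8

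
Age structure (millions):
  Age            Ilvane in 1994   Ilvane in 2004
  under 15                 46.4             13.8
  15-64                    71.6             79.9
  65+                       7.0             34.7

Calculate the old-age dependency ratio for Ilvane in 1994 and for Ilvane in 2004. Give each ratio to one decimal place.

Ilvane in 1994: 7.0 / 71.6 × 100 = 9.8
Ilvane in 2004: 34.7 / 79.9 × 100 = 43.4

Ilvane in 1994: 9.8
Ilvane in 2004: 43.4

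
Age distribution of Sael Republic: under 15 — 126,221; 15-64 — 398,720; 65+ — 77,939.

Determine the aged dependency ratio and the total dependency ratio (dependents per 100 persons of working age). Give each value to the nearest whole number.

Old-age dependency ratio: 20
Total dependency ratio: 51

Old-age dependency ratio = 77,939 / 398,720 × 100 = 20
Total dependency ratio = (126,221 + 77,939) / 398,720 × 100 = 204,160 / 398,720 × 100 = 51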